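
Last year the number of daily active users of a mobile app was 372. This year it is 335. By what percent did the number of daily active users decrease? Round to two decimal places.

Change: 335 − 372 = -37.
Relative to the original: -37 ÷ 372 ≈ -9.95%.
So the number of daily active users decreased by 9.95%.

9.95%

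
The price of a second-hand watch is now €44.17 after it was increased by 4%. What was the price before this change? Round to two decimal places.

€42.47

The overall multiplier applied was 1.04.
So the original price was €44.17 ÷ 1.04 ≈ €42.47.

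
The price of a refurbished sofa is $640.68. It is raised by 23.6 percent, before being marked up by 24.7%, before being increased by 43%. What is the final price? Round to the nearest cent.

Each change multiplies by a factor: 1.236 × 1.247 × 1.43 = 2.20404756.
$640.68 × 2.20404756 = $1412.0891907408 ≈ $1412.09.

$1412.09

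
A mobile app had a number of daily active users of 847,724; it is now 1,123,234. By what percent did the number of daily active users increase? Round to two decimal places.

32.50%

Change: 1,123,234 − 847,724 = 275,510.
Relative to the original: 275,510 ÷ 847,724 ≈ 32.50%.
So the number of daily active users increased by 32.50%.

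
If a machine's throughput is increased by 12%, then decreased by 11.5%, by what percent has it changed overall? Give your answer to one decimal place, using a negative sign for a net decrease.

A 12% increase multiplies by 1.12.
Then an 11.5% decrease: 1.12 × 0.885 = 0.9912.
Overall factor 0.9912, i.e. -0.9%.

-0.9%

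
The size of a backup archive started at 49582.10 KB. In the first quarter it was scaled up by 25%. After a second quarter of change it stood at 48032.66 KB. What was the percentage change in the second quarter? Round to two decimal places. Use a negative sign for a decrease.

After the first quarter: 49582.10 × 1.25 = 61977.625.
Second-quarter multiplier: 48032.66 ÷ 61977.625 ≈ 0.775.
That is a change of -22.50%.

-22.50%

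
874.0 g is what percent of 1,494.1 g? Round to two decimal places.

58.50%

874.0 g ÷ 1,494.1 g ≈ 58.50%.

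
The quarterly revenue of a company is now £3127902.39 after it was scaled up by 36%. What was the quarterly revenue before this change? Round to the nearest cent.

£2299928.23

The overall multiplier applied was 1.36.
So the original quarterly revenue was £3127902.39 ÷ 1.36 ≈ £2299928.23.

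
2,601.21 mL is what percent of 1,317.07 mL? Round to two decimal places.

197.50%

2,601.21 mL ÷ 1,317.07 mL ≈ 197.50%.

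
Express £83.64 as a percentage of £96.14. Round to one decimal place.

87.0%

£83.64 ÷ £96.14 ≈ 87.0%.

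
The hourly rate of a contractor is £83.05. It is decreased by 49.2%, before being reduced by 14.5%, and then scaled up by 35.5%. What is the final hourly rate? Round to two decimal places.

£48.88

Apply the 49.2% decrease: £83.05 × 0.508 = £42.1894.
14.5% decrease: £42.1894 × 0.855 = £36.071937.
35.5% increase: £36.071937 × 1.355 = £48.877474635 ≈ £48.88.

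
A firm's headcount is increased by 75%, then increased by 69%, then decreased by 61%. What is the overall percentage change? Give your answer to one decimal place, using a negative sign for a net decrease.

The combined multiplier is 1.75 × 1.69 × 0.39 = 1.153425.
That corresponds to an increase of 15.3%.

15.3%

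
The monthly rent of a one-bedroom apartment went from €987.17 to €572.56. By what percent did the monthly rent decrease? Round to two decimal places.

Change: €572.56 − €987.17 = -€414.61.
Relative to the original: -€414.61 ÷ €987.17 ≈ -42.00%.
So the monthly rent decreased by 42.00%.

42.00%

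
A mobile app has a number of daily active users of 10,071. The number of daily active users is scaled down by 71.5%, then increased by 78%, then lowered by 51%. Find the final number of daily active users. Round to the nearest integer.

71.5% decrease: 10,071 × 0.285 = 2870.235.
Apply the 78% increase: 2870.235 × 1.78 = 5109.0183.
After the 51% decrease: 5109.0183 × 0.49 = 2503.418967 ≈ 2,503.

2,503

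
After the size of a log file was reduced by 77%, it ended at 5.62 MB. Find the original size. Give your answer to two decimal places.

24.43 MB

The overall multiplier applied was 0.23.
So the original size was 5.62 ÷ 0.23 ≈ 24.43 MB.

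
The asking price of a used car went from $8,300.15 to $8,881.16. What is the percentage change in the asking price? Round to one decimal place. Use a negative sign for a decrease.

7.0%

Change: $8,881.16 − $8,300.15 = $581.01.
Relative to the original: $581.01 ÷ $8,300.15 ≈ 7.0%.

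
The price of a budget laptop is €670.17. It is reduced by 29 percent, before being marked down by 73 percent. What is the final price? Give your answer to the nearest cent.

€128.47

Each change multiplies by a factor: 0.71 × 0.27 = 0.1917.
€670.17 × 0.1917 = €128.471589 ≈ €128.47.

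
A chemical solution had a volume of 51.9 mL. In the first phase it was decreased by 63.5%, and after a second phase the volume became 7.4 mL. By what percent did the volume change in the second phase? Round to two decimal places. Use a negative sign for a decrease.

-60.94%

After the first phase: 51.9 × 0.365 = 18.9435.
Second-phase multiplier: 7.4 ÷ 18.9435 ≈ 0.390635.
That is a change of -60.94%.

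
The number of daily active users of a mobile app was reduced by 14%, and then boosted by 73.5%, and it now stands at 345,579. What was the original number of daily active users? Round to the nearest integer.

231,606

Undoing the 73.5% increase: 345,579 ÷ 1.735 ≈ 199180.979827.
Undoing the 14% decrease: 199180.979827 ÷ 0.86 ≈ 231,606.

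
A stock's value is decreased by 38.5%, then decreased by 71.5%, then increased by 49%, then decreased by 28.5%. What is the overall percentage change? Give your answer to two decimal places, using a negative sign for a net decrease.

-81.33%

A 38.5% decrease multiplies by 0.615.
Then a 71.5% decrease: 0.615 × 0.285 = 0.175275.
Then a 49% increase: 0.175275 × 1.49 = 0.26115975.
Then a 28.5% decrease: 0.26115975 × 0.715 = 0.18672922125.
Overall factor 0.18672922125, i.e. -81.33%.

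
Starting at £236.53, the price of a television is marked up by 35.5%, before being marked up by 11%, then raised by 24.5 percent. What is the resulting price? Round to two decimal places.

35.5% increase: £236.53 × 1.355 = £320.49815.
11% increase: £320.49815 × 1.11 = £355.7529465.
24.5% increase: £355.7529465 × 1.245 = £442.9124183925 ≈ £442.91.

£442.91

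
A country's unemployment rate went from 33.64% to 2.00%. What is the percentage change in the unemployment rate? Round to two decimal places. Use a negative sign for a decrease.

-94.05%

The change is 2.00 − 33.64 = -31.64 percentage points.
Relative to the original 33.64%, that is -31.64 ÷ 33.64 ≈ -94.05%.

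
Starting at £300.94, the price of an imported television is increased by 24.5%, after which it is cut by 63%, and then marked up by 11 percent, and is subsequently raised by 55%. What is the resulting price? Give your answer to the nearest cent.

£238.51

Each change multiplies by a factor: 1.245 × 0.37 × 1.11 × 1.55 = 0.792548325.
£300.94 × 0.792548325 = £238.5094929255 ≈ £238.51.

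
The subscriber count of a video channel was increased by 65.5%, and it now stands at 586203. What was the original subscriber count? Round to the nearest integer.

The overall multiplier applied was 1.655.
So the original subscriber count was 586203 ÷ 1.655 ≈ 354201.

354201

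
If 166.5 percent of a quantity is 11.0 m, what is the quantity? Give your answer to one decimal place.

11.0 m ÷ 1.665 ≈ 6.6 m.

6.6 m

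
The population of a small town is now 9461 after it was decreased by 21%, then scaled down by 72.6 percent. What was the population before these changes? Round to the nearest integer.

Undoing the 72.6% decrease: 9461 ÷ 0.274 ≈ 34529.19708.
Undoing the 21% decrease: 34529.19708 ÷ 0.79 ≈ 43708.

43708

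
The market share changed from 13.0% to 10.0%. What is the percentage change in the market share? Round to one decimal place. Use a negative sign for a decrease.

-23.1%

The change is 10.0 − 13.0 = -3.0 percentage points.
Relative to the original 13.0%, that is -3.0 ÷ 13.0 ≈ -23.1%.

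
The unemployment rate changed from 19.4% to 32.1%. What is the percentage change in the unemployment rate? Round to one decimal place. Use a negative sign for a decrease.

65.5%

The change is 32.1 − 19.4 = 12.7 percentage points.
Relative to the original 19.4%, that is 12.7 ÷ 19.4 ≈ 65.5%.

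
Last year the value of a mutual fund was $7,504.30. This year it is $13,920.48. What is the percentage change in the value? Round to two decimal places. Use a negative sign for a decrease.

85.50%

Change: $13,920.48 − $7,504.30 = $6,416.18.
Relative to the original: $6,416.18 ÷ $7,504.30 ≈ 85.50%.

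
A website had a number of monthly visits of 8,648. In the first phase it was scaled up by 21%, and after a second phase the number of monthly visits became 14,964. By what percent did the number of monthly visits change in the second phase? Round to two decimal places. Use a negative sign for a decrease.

43.00%

After the first phase: 8,648 × 1.21 = 10464.08.
Second-phase multiplier: 14,964 ÷ 10464.08 ≈ 1.430035.
That is a change of 43.00%.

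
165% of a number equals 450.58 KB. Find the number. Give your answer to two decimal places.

450.58 KB ÷ 1.65 ≈ 273.08 KB.

273.08 KB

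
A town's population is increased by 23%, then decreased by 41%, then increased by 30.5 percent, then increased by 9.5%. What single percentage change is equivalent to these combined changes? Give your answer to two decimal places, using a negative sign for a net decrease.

3.70%

A 23% increase multiplies by 1.23.
Then a 41% decrease: 1.23 × 0.59 = 0.7257.
Then a 30.5% increase: 0.7257 × 1.305 = 0.9470385.
Then a 9.5% increase: 0.9470385 × 1.095 = 1.0370071575.
Overall factor 1.0370071575, i.e. 3.70%.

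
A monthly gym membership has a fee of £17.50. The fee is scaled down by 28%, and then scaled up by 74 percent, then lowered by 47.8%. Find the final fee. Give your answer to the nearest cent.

Each change multiplies by a factor: 0.72 × 1.74 × 0.522 = 0.6539616.
£17.50 × 0.6539616 = £11.444328 ≈ £11.44.

£11.44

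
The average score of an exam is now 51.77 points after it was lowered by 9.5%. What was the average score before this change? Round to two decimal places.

The overall multiplier applied was 0.905.
So the original average score was 51.77 ÷ 0.905 ≈ 57.20 points.

57.20 points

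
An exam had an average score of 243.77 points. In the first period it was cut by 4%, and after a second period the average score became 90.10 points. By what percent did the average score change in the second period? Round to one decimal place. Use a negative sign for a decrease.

-61.5%

After the first period: 243.77 × 0.96 = 234.0192.
Second-period multiplier: 90.10 ÷ 234.0192 ≈ 0.38501.
That is a change of -61.5%.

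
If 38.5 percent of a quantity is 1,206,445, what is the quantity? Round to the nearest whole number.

1,206,445 ÷ 0.385 ≈ 3,133,623.

3,133,623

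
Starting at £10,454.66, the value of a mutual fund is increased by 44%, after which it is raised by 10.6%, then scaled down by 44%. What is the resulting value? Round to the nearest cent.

£9,324.29

Apply the 44% increase: £10,454.66 × 1.44 = £15054.7104.
10.6% increase: £15054.7104 × 1.106 = £16650.5097024.
44% decrease: £16650.5097024 × 0.56 = £9324.285433344 ≈ £9,324.29.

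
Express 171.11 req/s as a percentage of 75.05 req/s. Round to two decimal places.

171.11 req/s ÷ 75.05 req/s ≈ 227.99%.

227.99%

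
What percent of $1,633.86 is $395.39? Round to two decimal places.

24.20%

$395.39 ÷ $1,633.86 ≈ 24.20%.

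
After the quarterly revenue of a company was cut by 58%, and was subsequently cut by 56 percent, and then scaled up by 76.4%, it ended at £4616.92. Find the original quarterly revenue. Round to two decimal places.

The overall multiplier applied was 0.42 × 0.44 × 1.764 = 0.3259872.
So the original quarterly revenue was £4616.92 ÷ 0.3259872 ≈ £14162.89.

£14162.89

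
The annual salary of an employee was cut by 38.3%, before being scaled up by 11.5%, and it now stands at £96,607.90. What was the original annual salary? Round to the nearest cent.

£140,427.64

Undoing the 11.5% increase: £96,607.90 ÷ 1.115 ≈ £86643.856502.
Undoing the 38.3% decrease: £86643.856502 ÷ 0.617 ≈ £140,427.64.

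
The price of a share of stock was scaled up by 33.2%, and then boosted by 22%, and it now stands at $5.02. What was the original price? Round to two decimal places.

The overall multiplier applied was 1.332 × 1.22 = 1.62504.
So the original price was $5.02 ÷ 1.62504 ≈ $3.09.

$3.09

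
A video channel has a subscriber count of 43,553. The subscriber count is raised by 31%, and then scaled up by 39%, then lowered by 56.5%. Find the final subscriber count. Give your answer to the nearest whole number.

Each change multiplies by a factor: 1.31 × 1.39 × 0.435 = 0.7920915.
43,553 × 0.7920915 = 34497.9610995 ≈ 34,498.

34,498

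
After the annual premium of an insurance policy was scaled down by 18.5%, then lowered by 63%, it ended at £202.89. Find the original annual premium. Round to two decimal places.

Undoing the 63% decrease: £202.89 ÷ 0.37 ≈ £548.351351.
Undoing the 18.5% decrease: £548.351351 ÷ 0.815 ≈ £672.82.

£672.82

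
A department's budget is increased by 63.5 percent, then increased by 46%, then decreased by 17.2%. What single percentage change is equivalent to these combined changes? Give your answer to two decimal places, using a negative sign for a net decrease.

97.65%

A 63.5% increase multiplies by 1.635.
Then a 46% increase: 1.635 × 1.46 = 2.3871.
Then a 17.2% decrease: 2.3871 × 0.828 = 1.9765188.
Overall factor 1.9765188, i.e. 97.65%.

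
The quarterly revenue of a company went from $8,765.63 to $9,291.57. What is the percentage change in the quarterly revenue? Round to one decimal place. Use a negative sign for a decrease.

Change: $9,291.57 − $8,765.63 = $525.94.
Relative to the original: $525.94 ÷ $8,765.63 ≈ 6.0%.

6.0%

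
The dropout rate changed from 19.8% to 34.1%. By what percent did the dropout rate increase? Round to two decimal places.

The change is 34.1 − 19.8 = 14.3 percentage points.
Relative to the original 19.8%, that is 14.3 ÷ 19.8 ≈ 72.22%.
So the dropout rate rose by 72.22%.

72.22%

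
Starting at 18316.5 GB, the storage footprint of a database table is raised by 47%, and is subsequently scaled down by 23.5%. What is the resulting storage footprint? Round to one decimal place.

Apply the 47% increase: 18316.5 × 1.47 = 26925.255.
After the 23.5% decrease: 26925.255 × 0.765 = 20597.820075 ≈ 20597.8.

20597.8 GB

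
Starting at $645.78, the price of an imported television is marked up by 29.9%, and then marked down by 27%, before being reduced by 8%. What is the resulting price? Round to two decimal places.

$563.38

Each change multiplies by a factor: 1.299 × 0.73 × 0.92 = 0.8724084.
$645.78 × 0.8724084 = $563.383896552 ≈ $563.38.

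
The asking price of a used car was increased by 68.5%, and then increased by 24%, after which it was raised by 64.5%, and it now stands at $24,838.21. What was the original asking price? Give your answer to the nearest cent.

$7,226.58

Undoing the 64.5% increase: $24,838.21 ÷ 1.645 ≈ $15099.215805.
Undoing the 24% increase: $15099.215805 ÷ 1.24 ≈ $12176.78694.
Undoing the 68.5% increase: $12176.78694 ÷ 1.685 ≈ $7,226.58.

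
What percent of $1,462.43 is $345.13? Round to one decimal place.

$345.13 ÷ $1,462.43 ≈ 23.6%.

23.6%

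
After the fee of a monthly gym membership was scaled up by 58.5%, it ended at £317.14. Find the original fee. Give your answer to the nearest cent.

The overall multiplier applied was 1.585.
So the original fee was £317.14 ÷ 1.585 ≈ £200.09.

£200.09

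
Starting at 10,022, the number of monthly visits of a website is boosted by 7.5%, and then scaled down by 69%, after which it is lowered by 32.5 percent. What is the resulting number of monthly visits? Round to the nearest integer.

After the 7.5% increase: 10,022 × 1.075 = 10773.65.
69% decrease: 10773.65 × 0.31 = 3339.8315.
After the 32.5% decrease: 3339.8315 × 0.675 = 2254.3862625 ≈ 2,254.

2,254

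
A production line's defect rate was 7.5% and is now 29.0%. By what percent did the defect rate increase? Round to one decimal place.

The change is 29.0 − 7.5 = 21.5 percentage points.
Relative to the original 7.5%, that is 21.5 ÷ 7.5 ≈ 286.7%.
So the defect rate rose by 286.7%.

286.7%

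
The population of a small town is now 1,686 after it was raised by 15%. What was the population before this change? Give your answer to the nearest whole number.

The overall multiplier applied was 1.15.
So the original population was 1,686 ÷ 1.15 ≈ 1,466.

1,466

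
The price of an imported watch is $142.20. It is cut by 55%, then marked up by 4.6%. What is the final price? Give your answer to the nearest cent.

$66.93

Apply the 55% decrease: $142.20 × 0.45 = $63.99.
After the 4.6% increase: $63.99 × 1.046 = $66.93354 ≈ $66.93.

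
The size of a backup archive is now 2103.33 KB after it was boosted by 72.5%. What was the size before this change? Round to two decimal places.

The overall multiplier applied was 1.725.
So the original size was 2103.33 ÷ 1.725 ≈ 1219.32 KB.

1219.32 KB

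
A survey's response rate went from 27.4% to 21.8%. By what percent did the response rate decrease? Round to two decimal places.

The change is 21.8 − 27.4 = -5.6 percentage points.
Relative to the original 27.4%, that is -5.6 ÷ 27.4 ≈ -20.44%.
So the response rate fell by 20.44%.

20.44%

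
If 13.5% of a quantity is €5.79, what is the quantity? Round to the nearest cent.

€42.89

€5.79 ÷ 0.135 ≈ €42.89.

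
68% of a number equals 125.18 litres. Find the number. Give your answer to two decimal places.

184.09 litres

125.18 litres ÷ 0.68 ≈ 184.09 litres.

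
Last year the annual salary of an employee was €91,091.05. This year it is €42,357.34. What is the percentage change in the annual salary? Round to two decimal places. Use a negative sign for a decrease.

Change: €42,357.34 − €91,091.05 = -€48,733.71.
Relative to the original: -€48,733.71 ÷ €91,091.05 ≈ -53.50%.

-53.50%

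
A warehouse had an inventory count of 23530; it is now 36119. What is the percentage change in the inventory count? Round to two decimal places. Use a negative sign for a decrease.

Change: 36119 − 23530 = 12589.
Relative to the original: 12589 ÷ 23530 ≈ 53.50%.

53.50%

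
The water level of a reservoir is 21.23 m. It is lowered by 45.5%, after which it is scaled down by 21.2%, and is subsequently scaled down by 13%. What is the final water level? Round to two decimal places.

45.5% decrease: 21.23 × 0.545 = 11.57035.
After the 21.2% decrease: 11.57035 × 0.788 = 9.1174358.
13% decrease: 9.1174358 × 0.87 = 7.932169146 ≈ 7.93.

7.93 m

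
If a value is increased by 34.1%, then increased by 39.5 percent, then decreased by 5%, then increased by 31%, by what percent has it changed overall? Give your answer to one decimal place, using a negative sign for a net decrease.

132.8%

A 34.1% increase multiplies by 1.341.
Then a 39.5% increase: 1.341 × 1.395 = 1.870695.
Then a 5% decrease: 1.870695 × 0.95 = 1.77716025.
Then a 31% increase: 1.77716025 × 1.31 = 2.3280799275.
Overall factor 2.3280799275, i.e. 132.8%.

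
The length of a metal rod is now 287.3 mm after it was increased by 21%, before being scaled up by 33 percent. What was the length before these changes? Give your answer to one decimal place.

Undoing the 33% increase: 287.3 ÷ 1.33 ≈ 216.015038.
Undoing the 21% increase: 216.015038 ÷ 1.21 ≈ 178.5 mm.

178.5 mm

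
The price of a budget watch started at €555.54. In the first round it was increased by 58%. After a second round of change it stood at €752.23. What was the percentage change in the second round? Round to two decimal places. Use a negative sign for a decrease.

After the first round: €555.54 × 1.58 = €877.7532.
Second-round multiplier: €752.23 ÷ €877.7532 ≈ 0.856995.
That is a change of -14.30%.

-14.30%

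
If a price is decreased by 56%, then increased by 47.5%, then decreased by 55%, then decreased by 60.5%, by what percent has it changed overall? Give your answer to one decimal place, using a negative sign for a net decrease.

-88.5%

The combined multiplier is 0.44 × 1.475 × 0.45 × 0.395 = 0.11535975.
That corresponds to a decrease of 88.5%.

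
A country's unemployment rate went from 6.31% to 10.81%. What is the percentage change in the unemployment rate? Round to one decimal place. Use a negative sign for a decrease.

The change is 10.81 − 6.31 = 4.50 percentage points.
Relative to the original 6.31%, that is 4.50 ÷ 6.31 ≈ 71.3%.

71.3%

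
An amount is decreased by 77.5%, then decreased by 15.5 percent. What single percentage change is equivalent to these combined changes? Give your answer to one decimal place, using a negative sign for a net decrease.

A 77.5% decrease multiplies by 0.225.
Then a 15.5% decrease: 0.225 × 0.845 = 0.190125.
Overall factor 0.190125, i.e. -81.0%.

-81.0%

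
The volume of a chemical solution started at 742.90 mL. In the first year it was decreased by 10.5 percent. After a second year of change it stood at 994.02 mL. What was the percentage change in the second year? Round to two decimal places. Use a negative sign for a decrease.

49.50%

After the first year: 742.90 × 0.895 = 664.8955.
Second-year multiplier: 994.02 ÷ 664.8955 ≈ 1.495002.
That is a change of 49.50%.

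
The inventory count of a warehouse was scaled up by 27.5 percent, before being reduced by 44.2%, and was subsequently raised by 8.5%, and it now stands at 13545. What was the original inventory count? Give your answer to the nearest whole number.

17547

The overall multiplier applied was 1.275 × 0.558 × 1.085 = 0.77192325.
So the original inventory count was 13545 ÷ 0.77192325 ≈ 17547.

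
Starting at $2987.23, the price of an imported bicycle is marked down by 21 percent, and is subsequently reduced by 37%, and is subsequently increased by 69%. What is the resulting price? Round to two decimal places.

$2512.60

Each change multiplies by a factor: 0.79 × 0.63 × 1.69 = 0.841113.
$2987.23 × 0.841113 = $2512.59798699 ≈ $2512.60.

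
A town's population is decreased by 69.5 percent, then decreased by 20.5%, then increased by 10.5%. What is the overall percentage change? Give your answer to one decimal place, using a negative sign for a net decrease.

The combined multiplier is 0.305 × 0.795 × 1.105 = 0.267934875.
That corresponds to a decrease of 73.2%.

-73.2%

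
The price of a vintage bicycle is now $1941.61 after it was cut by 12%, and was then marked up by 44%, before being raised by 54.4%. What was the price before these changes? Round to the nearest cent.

$992.36

The overall multiplier applied was 0.88 × 1.44 × 1.544 = 1.9565568.
So the original price was $1941.61 ÷ 1.9565568 ≈ $992.36.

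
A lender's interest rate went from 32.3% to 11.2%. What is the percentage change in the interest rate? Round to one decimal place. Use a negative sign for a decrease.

-65.3%

The change is 11.2 − 32.3 = -21.1 percentage points.
Relative to the original 32.3%, that is -21.1 ÷ 32.3 ≈ -65.3%.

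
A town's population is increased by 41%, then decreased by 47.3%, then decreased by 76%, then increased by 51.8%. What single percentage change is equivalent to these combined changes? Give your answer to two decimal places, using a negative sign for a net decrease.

-72.93%

A 41% increase multiplies by 1.41.
Then a 47.3% decrease: 1.41 × 0.527 = 0.74307.
Then a 76% decrease: 0.74307 × 0.24 = 0.1783368.
Then a 51.8% increase: 0.1783368 × 1.518 = 0.2707152624.
Overall factor 0.2707152624, i.e. -72.93%.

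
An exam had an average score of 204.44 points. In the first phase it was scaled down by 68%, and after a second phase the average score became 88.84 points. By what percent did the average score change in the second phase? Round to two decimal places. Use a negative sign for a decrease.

35.80%

After the first phase: 204.44 × 0.32 = 65.4208.
Second-phase multiplier: 88.84 ÷ 65.4208 ≈ 1.357978.
That is a change of 35.80%.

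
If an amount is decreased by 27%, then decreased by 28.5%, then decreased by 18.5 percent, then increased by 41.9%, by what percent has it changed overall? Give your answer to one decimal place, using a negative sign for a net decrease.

The combined multiplier is 0.73 × 0.715 × 0.815 × 1.419 = 0.60362734575.
That corresponds to a decrease of 39.6%.

-39.6%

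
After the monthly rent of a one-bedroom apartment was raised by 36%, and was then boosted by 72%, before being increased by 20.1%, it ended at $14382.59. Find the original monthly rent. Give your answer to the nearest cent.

The overall multiplier applied was 1.36 × 1.72 × 1.201 = 2.8093792.
So the original monthly rent was $14382.59 ÷ 2.8093792 ≈ $5119.49.

$5119.49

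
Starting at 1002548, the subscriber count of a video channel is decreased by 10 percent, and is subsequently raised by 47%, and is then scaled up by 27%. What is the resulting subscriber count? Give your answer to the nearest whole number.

1684491

Each change multiplies by a factor: 0.9 × 1.47 × 1.27 = 1.68021.
1002548 × 1.68021 = 1684491.17508 ≈ 1684491.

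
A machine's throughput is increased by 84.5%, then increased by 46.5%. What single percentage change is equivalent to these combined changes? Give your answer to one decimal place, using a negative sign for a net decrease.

The combined multiplier is 1.845 × 1.465 = 2.702925.
That corresponds to an increase of 170.3%.

170.3%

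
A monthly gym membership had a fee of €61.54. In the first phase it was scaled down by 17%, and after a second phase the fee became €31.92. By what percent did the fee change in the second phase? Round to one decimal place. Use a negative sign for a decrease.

After the first phase: €61.54 × 0.83 = €51.0782.
Second-phase multiplier: €31.92 ÷ €51.0782 ≈ 0.62492.
That is a change of -37.5%.

-37.5%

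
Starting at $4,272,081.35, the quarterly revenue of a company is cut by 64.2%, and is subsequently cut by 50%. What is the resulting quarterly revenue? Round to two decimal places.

Each change multiplies by a factor: 0.358 × 0.5 = 0.179.
$4,272,081.35 × 0.179 = $764702.56165 ≈ $764,702.56.

$764,702.56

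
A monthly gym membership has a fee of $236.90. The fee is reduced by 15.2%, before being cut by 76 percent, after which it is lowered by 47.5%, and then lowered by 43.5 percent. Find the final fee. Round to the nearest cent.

Each change multiplies by a factor: 0.848 × 0.24 × 0.525 × 0.565 = 0.06036912.
$236.90 × 0.06036912 = $14.301444528 ≈ $14.30.

$14.30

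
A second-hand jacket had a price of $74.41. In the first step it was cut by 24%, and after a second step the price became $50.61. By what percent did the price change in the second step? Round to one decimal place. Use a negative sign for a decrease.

After the first step: $74.41 × 0.76 = $56.5516.
Second-step multiplier: $50.61 ÷ $56.5516 ≈ 0.89493.
That is a change of -10.5%.

-10.5%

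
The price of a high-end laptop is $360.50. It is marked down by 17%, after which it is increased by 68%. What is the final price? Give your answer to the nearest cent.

Apply the 17% decrease: $360.50 × 0.83 = $299.215.
Apply the 68% increase: $299.215 × 1.68 = $502.6812 ≈ $502.68.

$502.68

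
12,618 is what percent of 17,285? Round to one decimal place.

12,618 ÷ 17,285 ≈ 73.0%.

73.0%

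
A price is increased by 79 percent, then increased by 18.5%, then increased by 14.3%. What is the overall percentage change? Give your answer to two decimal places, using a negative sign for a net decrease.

142.45%

The combined multiplier is 1.79 × 1.185 × 1.143 = 2.42447445.
That corresponds to an increase of 142.45%.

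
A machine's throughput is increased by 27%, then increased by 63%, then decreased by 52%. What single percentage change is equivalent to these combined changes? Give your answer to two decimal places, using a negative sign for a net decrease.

-0.64%

The combined multiplier is 1.27 × 1.63 × 0.48 = 0.993648.
That corresponds to a decrease of 0.64%.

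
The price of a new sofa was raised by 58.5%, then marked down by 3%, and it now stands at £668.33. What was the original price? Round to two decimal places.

£434.70

Undoing the 3% decrease: £668.33 ÷ 0.97 = £689.
Undoing the 58.5% increase: £689 ÷ 1.585 ≈ £434.70.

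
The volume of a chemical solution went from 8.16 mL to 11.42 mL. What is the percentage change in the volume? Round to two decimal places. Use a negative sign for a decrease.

Change: 11.42 − 8.16 = 3.26.
Relative to the original: 3.26 ÷ 8.16 ≈ 39.95%.

39.95%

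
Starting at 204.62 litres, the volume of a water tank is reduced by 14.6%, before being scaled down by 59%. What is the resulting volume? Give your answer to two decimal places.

71.65 litres

Apply the 14.6% decrease: 204.62 × 0.854 = 174.74548.
59% decrease: 174.74548 × 0.41 = 71.6456468 ≈ 71.65.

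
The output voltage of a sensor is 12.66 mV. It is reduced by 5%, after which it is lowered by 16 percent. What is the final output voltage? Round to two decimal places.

Each change multiplies by a factor: 0.95 × 0.84 = 0.798.
12.66 × 0.798 = 10.10268 ≈ 10.10.

10.10 mV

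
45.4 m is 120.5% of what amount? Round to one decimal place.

45.4 m ÷ 1.205 ≈ 37.7 m.

37.7 m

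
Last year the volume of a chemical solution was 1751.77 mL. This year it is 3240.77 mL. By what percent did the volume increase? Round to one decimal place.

85.0%

Change: 3240.77 − 1751.77 = 1489.00.
Relative to the original: 1489.00 ÷ 1751.77 ≈ 85.0%.
So the volume increased by 85.0%.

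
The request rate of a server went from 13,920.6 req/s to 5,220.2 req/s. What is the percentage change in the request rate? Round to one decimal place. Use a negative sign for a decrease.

-62.5%

Change: 5,220.2 − 13,920.6 = -8,700.4.
Relative to the original: -8,700.4 ÷ 13,920.6 ≈ -62.5%.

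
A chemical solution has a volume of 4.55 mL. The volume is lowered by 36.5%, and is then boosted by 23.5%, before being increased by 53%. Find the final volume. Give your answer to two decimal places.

36.5% decrease: 4.55 × 0.635 = 2.88925.
After the 23.5% increase: 2.88925 × 1.235 = 3.56822375.
After the 53% increase: 3.56822375 × 1.53 = 5.4593823375 ≈ 5.46.

5.46 mL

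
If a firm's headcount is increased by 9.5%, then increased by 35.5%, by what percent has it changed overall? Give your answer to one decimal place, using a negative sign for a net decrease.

48.4%

A 9.5% increase multiplies by 1.095.
Then a 35.5% increase: 1.095 × 1.355 = 1.483725.
Overall factor 1.483725, i.e. 48.4%.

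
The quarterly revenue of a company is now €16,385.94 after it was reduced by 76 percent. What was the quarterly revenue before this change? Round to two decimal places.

€68,274.75

The overall multiplier applied was 0.24.
So the original quarterly revenue was €16,385.94 ÷ 0.24 = €68,274.75.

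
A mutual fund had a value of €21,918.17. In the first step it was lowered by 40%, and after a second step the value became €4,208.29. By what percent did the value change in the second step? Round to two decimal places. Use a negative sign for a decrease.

-68.00%

After the first step: €21,918.17 × 0.6 = €13150.902.
Second-step multiplier: €4,208.29 ÷ €13150.902 ≈ 0.32.
That is a change of -68.00%.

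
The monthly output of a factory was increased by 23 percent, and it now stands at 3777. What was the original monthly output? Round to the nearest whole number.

The overall multiplier applied was 1.23.
So the original monthly output was 3777 ÷ 1.23 ≈ 3071.

3071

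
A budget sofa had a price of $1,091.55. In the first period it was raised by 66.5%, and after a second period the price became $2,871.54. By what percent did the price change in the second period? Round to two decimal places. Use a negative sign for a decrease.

After the first period: $1,091.55 × 1.665 = $1817.43075.
Second-period multiplier: $2,871.54 ÷ $1817.43075 ≈ 1.58.
That is a change of 58.00%.

58.00%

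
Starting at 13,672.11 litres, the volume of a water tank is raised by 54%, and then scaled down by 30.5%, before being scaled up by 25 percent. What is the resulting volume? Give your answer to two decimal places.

Each change multiplies by a factor: 1.54 × 0.695 × 1.25 = 1.337875.
13,672.11 × 1.337875 = 18291.57416625 ≈ 18,291.57.

18,291.57 litres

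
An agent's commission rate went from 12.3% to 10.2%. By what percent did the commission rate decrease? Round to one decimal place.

The change is 10.2 − 12.3 = -2.1 percentage points.
Relative to the original 12.3%, that is -2.1 ÷ 12.3 ≈ -17.1%.
So the commission rate fell by 17.1%.

17.1%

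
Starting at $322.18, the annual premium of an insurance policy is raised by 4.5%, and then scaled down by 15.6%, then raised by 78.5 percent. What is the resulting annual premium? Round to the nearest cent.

$507.22

Apply the 4.5% increase: $322.18 × 1.045 = $336.6781.
15.6% decrease: $336.6781 × 0.844 = $284.1563164.
After the 78.5% increase: $284.1563164 × 1.785 = $507.219024774 ≈ $507.22.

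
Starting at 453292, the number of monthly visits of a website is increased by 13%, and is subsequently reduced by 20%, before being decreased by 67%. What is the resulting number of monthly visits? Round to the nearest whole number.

135226

Each change multiplies by a factor: 1.13 × 0.8 × 0.33 = 0.29832.
453292 × 0.29832 = 135226.06944 ≈ 135226.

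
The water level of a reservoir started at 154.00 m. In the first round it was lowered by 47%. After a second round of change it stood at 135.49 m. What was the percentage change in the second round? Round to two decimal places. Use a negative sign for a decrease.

After the first round: 154.00 × 0.53 = 81.62.
Second-round multiplier: 135.49 ÷ 81.62 ≈ 1.66001.
That is a change of 66.00%.

66.00%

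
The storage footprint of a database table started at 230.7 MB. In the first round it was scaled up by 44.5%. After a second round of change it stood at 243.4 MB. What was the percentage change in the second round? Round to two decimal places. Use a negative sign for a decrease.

After the first round: 230.7 × 1.445 = 333.3615.
Second-round multiplier: 243.4 ÷ 333.3615 ≈ 0.730138.
That is a change of -26.99%.

-26.99%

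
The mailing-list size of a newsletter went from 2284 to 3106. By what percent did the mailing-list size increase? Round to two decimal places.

Change: 3106 − 2284 = 822.
Relative to the original: 822 ÷ 2284 ≈ 35.99%.
So the mailing-list size increased by 35.99%.

35.99%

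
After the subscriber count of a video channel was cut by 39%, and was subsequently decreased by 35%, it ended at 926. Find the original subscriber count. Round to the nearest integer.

Undoing the 35% decrease: 926 ÷ 0.65 ≈ 1424.615385.
Undoing the 39% decrease: 1424.615385 ÷ 0.61 ≈ 2,335.

2,335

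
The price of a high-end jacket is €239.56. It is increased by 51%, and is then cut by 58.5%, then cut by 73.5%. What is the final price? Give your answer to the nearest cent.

€39.78

51% increase: €239.56 × 1.51 = €361.7356.
58.5% decrease: €361.7356 × 0.415 = €150.120274.
73.5% decrease: €150.120274 × 0.265 = €39.78187261 ≈ €39.78.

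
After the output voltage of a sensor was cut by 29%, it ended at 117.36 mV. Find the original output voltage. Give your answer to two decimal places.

The overall multiplier applied was 0.71.
So the original output voltage was 117.36 ÷ 0.71 ≈ 165.30 mV.

165.30 mV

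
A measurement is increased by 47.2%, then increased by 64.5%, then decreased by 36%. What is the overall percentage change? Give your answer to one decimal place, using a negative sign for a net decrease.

A 47.2% increase multiplies by 1.472.
Then a 64.5% increase: 1.472 × 1.645 = 2.42144.
Then a 36% decrease: 2.42144 × 0.64 = 1.5497216.
Overall factor 1.5497216, i.e. 55.0%.

55.0%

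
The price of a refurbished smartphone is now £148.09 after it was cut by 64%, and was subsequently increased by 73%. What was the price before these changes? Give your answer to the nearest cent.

The overall multiplier applied was 0.36 × 1.73 = 0.6228.
So the original price was £148.09 ÷ 0.6228 ≈ £237.78.

£237.78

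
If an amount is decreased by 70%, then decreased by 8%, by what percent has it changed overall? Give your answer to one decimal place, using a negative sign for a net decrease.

-72.4%

The combined multiplier is 0.3 × 0.92 = 0.276.
That corresponds to a decrease of 72.4%.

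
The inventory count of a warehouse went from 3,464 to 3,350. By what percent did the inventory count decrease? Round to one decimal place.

Change: 3,350 − 3,464 = -114.
Relative to the original: -114 ÷ 3,464 ≈ -3.3%.
So the inventory count decreased by 3.3%.

3.3%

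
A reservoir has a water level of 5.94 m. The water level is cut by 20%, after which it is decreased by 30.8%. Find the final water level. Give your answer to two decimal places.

Each change multiplies by a factor: 0.8 × 0.692 = 0.5536.
5.94 × 0.5536 = 3.288384 ≈ 3.29.

3.29 m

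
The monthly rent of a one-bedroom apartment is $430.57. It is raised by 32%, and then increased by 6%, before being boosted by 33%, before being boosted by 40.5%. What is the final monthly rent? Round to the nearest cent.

Each change multiplies by a factor: 1.32 × 1.06 × 1.33 × 1.405 = 2.61461508.
$430.57 × 2.61461508 = $1125.7748149956 ≈ $1125.77.

$1125.77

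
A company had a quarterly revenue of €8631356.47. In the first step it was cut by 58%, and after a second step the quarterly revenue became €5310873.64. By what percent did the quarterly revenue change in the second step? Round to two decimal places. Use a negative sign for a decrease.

After the first step: €8631356.47 × 0.42 = €3625169.7174.
Second-step multiplier: €5310873.64 ÷ €3625169.7174 ≈ 1.465.
That is a change of 46.50%.

46.50%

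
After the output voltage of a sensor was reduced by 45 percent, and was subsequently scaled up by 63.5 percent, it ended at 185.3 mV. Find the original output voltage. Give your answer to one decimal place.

206.1 mV

Undoing the 63.5% increase: 185.3 ÷ 1.635 ≈ 113.333333.
Undoing the 45% decrease: 113.333333 ÷ 0.55 ≈ 206.1 mV.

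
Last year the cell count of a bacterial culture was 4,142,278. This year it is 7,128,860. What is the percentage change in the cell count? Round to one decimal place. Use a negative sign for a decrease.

Change: 7,128,860 − 4,142,278 = 2,986,582.
Relative to the original: 2,986,582 ÷ 4,142,278 ≈ 72.1%.

72.1%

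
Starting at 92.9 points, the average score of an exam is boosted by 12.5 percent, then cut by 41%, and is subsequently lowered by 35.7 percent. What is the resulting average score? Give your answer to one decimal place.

39.6 points

Each change multiplies by a factor: 1.125 × 0.59 × 0.643 = 0.42679125.
92.9 × 0.42679125 = 39.648907125 ≈ 39.6.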